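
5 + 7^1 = 12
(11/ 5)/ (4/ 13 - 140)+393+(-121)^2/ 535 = 81679167/ 194312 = 420.35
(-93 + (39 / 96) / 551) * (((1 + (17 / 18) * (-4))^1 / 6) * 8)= 40994075 / 119016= 344.44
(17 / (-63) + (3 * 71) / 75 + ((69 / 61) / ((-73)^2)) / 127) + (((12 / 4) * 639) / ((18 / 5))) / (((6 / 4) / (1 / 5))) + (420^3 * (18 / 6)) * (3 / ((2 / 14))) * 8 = 37340352073.57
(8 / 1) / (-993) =-8 / 993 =-0.01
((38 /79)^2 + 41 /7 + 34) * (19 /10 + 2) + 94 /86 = 2957541809 /18785410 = 157.44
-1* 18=-18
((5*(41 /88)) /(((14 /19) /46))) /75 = 17917 /9240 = 1.94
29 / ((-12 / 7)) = -203 / 12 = -16.92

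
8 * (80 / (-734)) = -320 / 367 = -0.87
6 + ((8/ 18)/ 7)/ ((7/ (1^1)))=6.01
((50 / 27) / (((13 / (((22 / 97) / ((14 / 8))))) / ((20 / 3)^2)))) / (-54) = -880000 / 57913947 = -0.02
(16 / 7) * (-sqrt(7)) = -16 * sqrt(7) / 7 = -6.05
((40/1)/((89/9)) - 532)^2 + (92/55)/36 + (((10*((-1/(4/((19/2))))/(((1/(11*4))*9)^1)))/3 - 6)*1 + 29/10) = 6556397913181/23525370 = 278694.78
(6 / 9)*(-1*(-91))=182 / 3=60.67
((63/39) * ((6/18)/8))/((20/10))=0.03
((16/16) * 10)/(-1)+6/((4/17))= 31/2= 15.50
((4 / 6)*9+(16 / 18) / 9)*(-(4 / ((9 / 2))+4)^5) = -81468614656 / 4782969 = -17033.06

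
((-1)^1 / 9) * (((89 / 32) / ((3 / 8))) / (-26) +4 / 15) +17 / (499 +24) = 253847 / 7342920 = 0.03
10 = 10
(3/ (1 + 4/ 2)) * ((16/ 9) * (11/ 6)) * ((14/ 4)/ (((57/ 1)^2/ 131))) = 0.46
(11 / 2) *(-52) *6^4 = -370656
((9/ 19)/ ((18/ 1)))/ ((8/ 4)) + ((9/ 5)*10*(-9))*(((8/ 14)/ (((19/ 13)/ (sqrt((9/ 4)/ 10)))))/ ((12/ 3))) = 1/ 76 - 3159*sqrt(10)/ 1330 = -7.50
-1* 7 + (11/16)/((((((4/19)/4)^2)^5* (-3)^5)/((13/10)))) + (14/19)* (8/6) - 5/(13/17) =-216555391412368961/9603360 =-22549960785.85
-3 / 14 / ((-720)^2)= -1 / 2419200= -0.00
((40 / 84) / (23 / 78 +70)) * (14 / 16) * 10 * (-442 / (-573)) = 143650 / 3141759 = 0.05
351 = 351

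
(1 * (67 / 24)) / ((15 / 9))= 1.68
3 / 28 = 0.11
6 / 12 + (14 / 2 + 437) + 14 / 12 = 1337 / 3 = 445.67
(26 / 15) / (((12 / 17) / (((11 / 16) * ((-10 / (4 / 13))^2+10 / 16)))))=4110821 / 2304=1784.21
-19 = -19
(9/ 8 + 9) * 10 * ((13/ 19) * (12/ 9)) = 1755/ 19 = 92.37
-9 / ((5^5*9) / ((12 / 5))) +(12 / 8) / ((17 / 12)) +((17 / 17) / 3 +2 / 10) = 1268138 / 796875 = 1.59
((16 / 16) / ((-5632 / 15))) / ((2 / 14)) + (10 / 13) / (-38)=-54095 / 1391104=-0.04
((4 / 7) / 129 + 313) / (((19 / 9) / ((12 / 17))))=10175148 / 97223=104.66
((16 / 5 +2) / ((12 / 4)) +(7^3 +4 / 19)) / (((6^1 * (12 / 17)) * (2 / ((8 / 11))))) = 1671253 / 56430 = 29.62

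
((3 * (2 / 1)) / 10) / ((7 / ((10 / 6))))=1 / 7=0.14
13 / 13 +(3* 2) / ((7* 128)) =1.01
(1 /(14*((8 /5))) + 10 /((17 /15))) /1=16885 /1904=8.87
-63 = -63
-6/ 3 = -2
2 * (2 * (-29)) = -116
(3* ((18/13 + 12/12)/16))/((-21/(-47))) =1457/1456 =1.00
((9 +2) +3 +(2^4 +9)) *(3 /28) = 117 /28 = 4.18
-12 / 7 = -1.71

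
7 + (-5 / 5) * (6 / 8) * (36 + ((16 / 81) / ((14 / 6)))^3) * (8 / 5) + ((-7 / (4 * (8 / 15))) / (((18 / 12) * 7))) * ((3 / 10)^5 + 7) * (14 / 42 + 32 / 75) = -681676624102991 / 18003384000000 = -37.86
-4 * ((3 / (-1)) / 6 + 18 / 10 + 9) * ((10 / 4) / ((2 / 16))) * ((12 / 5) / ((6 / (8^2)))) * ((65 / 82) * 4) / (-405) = 2742272 / 16605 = 165.15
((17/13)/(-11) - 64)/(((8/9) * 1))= -82521/1144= -72.13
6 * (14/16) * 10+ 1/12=631/12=52.58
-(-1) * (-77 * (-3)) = 231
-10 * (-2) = 20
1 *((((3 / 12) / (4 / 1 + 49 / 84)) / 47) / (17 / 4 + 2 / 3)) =36 / 152515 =0.00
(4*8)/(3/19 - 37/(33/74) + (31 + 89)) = 20064/23317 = 0.86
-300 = -300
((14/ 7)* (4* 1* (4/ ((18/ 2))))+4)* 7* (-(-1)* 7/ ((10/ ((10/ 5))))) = 3332/ 45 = 74.04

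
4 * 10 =40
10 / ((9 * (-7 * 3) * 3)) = -10 / 567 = -0.02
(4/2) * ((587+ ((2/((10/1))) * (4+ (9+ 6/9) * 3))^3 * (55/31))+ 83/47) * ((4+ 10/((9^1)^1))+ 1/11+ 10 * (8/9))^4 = 59619579856950/688127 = 86640372.86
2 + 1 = 3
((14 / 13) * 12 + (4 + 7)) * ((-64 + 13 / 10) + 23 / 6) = -274613 / 195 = -1408.27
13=13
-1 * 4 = -4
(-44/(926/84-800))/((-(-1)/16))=29568/33137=0.89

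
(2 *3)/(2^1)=3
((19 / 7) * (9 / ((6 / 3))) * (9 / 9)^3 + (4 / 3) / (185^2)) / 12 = 17557481 / 17249400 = 1.02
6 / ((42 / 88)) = 88 / 7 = 12.57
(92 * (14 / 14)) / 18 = 46 / 9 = 5.11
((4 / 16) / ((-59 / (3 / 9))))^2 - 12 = -6015167 / 501264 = -12.00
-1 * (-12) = 12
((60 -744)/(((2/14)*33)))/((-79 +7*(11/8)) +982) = -1824/11473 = -0.16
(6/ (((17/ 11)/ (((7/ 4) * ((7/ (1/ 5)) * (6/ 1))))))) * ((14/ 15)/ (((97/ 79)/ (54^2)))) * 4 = 20859920928/ 1649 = 12650043.01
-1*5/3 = -5/3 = -1.67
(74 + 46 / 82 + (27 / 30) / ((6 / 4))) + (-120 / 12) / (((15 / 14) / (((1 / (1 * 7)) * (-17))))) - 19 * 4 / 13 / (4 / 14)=618542 / 7995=77.37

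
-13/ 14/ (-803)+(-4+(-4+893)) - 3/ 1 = 9915457/ 11242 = 882.00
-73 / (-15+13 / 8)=584 / 107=5.46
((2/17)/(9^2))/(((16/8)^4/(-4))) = -1/2754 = -0.00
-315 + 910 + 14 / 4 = 1197 / 2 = 598.50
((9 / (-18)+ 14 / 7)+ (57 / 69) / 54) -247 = -152446 / 621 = -245.48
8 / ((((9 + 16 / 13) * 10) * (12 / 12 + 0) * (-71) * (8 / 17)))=-221 / 94430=-0.00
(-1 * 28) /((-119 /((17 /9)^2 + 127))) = 42304 /1377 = 30.72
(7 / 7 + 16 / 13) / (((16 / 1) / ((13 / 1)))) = 29 / 16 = 1.81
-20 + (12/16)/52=-19.99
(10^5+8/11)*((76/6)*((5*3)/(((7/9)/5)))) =1343581200/11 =122143745.45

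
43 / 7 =6.14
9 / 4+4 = 25 / 4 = 6.25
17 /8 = 2.12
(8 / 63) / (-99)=-8 / 6237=-0.00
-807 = -807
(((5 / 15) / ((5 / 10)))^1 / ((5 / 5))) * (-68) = -136 / 3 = -45.33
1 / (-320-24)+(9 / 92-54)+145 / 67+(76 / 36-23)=-346512083 / 4770936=-72.63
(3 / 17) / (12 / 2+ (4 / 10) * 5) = 3 / 136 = 0.02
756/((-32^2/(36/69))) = -567/1472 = -0.39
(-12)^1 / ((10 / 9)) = -54 / 5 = -10.80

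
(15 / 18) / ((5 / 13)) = 13 / 6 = 2.17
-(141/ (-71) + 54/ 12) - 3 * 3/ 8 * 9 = -12.64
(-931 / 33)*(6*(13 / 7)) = -3458 / 11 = -314.36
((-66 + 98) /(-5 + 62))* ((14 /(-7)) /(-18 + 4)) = 32 /399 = 0.08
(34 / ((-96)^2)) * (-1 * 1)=-17 / 4608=-0.00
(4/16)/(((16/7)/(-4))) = -7/16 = -0.44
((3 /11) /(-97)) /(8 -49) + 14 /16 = 306253 /349976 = 0.88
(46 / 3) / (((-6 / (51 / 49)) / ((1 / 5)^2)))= -391 / 3675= -0.11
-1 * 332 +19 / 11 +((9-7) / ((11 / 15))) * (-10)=-3933 / 11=-357.55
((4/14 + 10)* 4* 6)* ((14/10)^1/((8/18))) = 3888/5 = 777.60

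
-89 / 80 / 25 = -89 / 2000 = -0.04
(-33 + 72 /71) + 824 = 56233 /71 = 792.01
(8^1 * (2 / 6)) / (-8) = -1 / 3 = -0.33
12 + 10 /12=77 /6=12.83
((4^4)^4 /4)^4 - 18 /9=1329227995784915872903807060280344574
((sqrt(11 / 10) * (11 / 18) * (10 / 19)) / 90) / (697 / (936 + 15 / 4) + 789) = 13783 * sqrt(110) / 30458236140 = 0.00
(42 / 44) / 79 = 21 / 1738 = 0.01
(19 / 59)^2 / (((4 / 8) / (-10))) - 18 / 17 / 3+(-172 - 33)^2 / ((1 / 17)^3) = 12218205513399 / 59177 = 206468822.57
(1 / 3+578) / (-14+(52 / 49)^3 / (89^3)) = -143898987823535 / 3483433289178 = -41.31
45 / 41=1.10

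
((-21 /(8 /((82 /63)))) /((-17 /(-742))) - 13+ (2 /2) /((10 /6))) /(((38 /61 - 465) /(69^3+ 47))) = 825516499082 /7223385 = 114283.88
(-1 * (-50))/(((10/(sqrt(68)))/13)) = 130 * sqrt(17) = 536.00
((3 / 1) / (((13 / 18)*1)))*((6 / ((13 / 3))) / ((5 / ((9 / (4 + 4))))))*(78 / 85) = 6561 / 5525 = 1.19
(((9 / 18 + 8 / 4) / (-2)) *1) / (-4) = 5 / 16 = 0.31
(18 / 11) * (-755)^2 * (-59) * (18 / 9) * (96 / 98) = -107820387.38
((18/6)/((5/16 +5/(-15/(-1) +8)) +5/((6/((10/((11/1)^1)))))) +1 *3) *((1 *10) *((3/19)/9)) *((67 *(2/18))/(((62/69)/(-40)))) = -1712297560/5525409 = -309.90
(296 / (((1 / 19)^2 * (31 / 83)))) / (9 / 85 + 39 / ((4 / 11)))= 3015476320 / 1131531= 2664.95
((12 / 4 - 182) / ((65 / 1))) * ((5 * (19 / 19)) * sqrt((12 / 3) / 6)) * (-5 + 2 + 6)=-179 * sqrt(6) / 13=-33.73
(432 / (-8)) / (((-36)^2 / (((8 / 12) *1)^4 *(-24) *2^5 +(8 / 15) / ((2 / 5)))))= 1015 / 162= 6.27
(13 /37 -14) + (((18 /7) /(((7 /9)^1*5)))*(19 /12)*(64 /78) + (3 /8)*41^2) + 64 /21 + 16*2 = 652.63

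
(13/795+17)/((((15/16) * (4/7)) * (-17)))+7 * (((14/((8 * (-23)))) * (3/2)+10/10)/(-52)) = -3855514537/1939672800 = -1.99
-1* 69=-69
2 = 2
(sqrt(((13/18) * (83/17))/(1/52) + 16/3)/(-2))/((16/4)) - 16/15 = -sqrt(490790)/408 - 16/15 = -2.78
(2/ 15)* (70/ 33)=28/ 99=0.28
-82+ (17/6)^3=-12799/216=-59.25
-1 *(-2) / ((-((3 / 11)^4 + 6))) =-29282 / 87927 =-0.33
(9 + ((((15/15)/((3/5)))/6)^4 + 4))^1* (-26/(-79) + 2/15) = 187047881/31099140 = 6.01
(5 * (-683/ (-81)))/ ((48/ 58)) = 99035/ 1944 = 50.94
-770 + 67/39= -29963/39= -768.28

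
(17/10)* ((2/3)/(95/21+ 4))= 119/895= 0.13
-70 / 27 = -2.59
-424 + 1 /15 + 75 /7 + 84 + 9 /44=-1520047 /4620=-329.01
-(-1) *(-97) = -97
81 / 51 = 27 / 17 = 1.59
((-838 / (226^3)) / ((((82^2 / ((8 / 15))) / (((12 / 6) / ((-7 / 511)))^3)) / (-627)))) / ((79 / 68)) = -9266117296304 / 958076393515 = -9.67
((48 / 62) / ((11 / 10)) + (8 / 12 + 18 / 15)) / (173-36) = 13148 / 700755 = 0.02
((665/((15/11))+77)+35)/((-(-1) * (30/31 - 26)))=-55769/2328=-23.96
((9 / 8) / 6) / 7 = 3 / 112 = 0.03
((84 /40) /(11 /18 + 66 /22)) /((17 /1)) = 189 /5525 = 0.03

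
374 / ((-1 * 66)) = -17 / 3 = -5.67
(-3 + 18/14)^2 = 144/49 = 2.94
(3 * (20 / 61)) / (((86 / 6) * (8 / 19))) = 855 / 5246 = 0.16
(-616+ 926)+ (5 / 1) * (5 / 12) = 312.08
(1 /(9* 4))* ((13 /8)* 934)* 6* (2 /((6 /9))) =6071 /8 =758.88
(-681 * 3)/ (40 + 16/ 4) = -2043/ 44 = -46.43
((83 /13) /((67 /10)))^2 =688900 /758641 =0.91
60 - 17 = 43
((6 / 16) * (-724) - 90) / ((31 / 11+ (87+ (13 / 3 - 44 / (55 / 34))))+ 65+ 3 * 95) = -119295 / 137594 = -0.87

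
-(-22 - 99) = 121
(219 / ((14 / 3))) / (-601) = -657 / 8414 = -0.08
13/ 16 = 0.81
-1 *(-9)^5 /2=59049 /2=29524.50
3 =3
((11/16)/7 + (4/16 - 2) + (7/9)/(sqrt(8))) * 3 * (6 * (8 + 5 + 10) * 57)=-2182815/56 + 9177 * sqrt(2)/2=-32489.72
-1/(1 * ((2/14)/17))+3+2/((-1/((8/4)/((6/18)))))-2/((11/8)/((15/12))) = -1428/11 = -129.82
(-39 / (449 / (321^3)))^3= -2146540627270191190986027639 / 90518849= -23713741955227371384.12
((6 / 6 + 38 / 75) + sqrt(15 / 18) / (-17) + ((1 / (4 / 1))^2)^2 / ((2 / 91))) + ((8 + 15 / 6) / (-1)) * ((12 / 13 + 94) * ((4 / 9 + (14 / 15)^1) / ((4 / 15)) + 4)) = -4560023147 / 499200- sqrt(30) / 102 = -9134.72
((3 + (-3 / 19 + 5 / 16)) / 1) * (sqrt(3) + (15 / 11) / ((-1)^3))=-14385 / 3344 + 959 * sqrt(3) / 304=1.16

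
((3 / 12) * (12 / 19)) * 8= 24 / 19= 1.26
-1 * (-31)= 31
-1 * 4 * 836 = -3344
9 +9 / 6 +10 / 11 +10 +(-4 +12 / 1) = 647 / 22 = 29.41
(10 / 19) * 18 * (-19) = -180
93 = 93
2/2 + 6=7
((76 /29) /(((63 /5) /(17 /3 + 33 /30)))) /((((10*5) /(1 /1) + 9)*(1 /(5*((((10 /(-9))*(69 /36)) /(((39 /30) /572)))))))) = -4807000 /43011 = -111.76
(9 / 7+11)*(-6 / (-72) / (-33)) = -0.03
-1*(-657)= 657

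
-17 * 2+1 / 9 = -305 / 9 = -33.89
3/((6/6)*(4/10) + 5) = 5/9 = 0.56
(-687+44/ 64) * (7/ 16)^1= -76867/ 256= -300.26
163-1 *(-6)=169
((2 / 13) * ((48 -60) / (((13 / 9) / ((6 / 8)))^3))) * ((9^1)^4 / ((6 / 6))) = -387420489 / 228488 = -1695.58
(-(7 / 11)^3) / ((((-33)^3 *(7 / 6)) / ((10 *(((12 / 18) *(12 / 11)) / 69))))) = 7840 / 12101533191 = 0.00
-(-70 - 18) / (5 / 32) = 2816 / 5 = 563.20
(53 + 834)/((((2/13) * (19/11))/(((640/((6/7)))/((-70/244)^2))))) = 30282128.43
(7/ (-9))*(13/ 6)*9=-91/ 6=-15.17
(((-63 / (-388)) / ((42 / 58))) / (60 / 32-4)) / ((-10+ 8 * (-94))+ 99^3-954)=-58 / 532397789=-0.00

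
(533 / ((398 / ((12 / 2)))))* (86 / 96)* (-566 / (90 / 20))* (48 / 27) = -25944308 / 16119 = -1609.55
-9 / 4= -2.25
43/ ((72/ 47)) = 2021/ 72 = 28.07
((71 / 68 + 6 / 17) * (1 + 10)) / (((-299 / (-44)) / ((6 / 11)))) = 6270 / 5083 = 1.23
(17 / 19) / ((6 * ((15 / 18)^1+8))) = 17 / 1007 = 0.02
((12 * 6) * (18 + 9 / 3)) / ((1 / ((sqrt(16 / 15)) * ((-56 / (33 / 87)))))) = -230547.01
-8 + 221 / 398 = -2963 / 398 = -7.44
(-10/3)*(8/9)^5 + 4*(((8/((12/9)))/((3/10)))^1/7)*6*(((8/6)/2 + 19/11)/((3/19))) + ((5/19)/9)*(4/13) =3496556502380/3369158793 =1037.81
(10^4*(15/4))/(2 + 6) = 9375/2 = 4687.50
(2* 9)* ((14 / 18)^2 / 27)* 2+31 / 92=25565 / 22356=1.14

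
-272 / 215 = -1.27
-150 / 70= -15 / 7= -2.14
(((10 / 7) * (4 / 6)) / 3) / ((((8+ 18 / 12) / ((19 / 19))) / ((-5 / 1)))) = -200 / 1197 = -0.17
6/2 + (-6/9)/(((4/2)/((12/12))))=8/3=2.67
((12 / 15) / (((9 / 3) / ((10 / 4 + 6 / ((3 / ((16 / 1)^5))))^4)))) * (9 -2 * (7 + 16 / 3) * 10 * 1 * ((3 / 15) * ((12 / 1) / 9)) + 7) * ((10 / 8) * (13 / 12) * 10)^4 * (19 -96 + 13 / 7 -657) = 43693212779870217741099644393369140625 / 6912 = 6321356015606223631524833000000000.00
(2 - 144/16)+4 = -3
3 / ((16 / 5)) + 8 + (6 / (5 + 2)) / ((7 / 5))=7487 / 784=9.55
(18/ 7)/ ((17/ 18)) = 324/ 119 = 2.72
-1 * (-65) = 65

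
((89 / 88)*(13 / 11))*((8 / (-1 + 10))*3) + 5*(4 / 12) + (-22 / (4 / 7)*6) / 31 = -29231 / 11253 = -2.60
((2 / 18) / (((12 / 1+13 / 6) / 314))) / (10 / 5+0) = 314 / 255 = 1.23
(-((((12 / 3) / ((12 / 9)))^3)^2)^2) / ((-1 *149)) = 3566.72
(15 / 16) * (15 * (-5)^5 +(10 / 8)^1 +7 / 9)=-8437135 / 192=-43943.41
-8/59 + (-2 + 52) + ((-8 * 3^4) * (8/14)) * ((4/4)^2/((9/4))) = -47374/413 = -114.71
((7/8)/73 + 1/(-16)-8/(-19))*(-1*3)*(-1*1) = 24669/22192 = 1.11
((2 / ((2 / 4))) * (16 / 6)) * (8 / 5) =256 / 15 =17.07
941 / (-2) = -941 / 2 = -470.50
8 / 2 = 4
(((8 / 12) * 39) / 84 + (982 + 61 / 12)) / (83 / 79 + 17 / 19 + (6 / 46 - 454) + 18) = -954457381 / 419450220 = -2.28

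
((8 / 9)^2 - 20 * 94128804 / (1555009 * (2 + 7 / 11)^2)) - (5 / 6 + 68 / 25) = -176.95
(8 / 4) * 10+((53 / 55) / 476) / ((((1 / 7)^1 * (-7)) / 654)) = 244469 / 13090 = 18.68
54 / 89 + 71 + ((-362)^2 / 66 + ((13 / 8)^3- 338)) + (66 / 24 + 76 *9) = 3624268013 / 1503744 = 2410.16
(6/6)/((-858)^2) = 1/736164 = 0.00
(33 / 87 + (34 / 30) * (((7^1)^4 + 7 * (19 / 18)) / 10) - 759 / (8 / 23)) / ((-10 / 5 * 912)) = 298917289 / 285638400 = 1.05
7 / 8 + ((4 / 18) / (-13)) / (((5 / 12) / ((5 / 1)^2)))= -47 / 312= -0.15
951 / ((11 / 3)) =2853 / 11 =259.36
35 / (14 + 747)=35 / 761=0.05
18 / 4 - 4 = 0.50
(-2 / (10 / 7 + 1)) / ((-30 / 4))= 28 / 255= 0.11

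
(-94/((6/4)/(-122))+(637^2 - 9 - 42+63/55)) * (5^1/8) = 68205139/264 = 258352.80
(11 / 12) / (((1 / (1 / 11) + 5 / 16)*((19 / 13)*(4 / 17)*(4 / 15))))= 12155 / 13756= 0.88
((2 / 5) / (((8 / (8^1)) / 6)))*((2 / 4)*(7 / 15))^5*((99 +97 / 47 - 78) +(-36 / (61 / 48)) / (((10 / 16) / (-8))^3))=89491193403857 / 907136718750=98.65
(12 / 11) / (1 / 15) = 180 / 11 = 16.36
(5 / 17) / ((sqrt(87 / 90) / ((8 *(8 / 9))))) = 320 *sqrt(870) / 4437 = 2.13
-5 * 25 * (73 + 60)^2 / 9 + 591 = -2205806 / 9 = -245089.56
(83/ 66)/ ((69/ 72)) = 1.31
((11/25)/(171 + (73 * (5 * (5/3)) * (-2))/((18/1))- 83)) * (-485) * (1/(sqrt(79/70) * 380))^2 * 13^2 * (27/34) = -920188269/106854989200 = -0.01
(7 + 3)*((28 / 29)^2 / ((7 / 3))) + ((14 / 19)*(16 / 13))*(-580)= -108432800 / 207727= -522.00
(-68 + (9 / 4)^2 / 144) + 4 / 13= -225163 / 3328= -67.66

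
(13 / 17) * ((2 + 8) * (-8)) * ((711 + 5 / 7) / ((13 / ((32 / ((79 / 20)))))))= -27133.11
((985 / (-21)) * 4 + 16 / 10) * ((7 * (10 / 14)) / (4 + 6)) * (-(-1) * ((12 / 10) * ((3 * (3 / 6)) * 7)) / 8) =-14649 / 100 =-146.49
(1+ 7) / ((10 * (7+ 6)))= 4 / 65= 0.06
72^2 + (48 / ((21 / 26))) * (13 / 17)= 622304 / 119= 5229.45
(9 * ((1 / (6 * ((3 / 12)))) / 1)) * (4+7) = 66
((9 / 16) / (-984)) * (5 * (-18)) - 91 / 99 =-225419 / 259776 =-0.87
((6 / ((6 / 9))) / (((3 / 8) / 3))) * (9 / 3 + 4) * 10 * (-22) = -110880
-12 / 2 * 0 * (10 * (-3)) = 0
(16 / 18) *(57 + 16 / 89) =40712 / 801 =50.83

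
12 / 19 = 0.63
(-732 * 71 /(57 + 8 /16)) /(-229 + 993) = -25986 /21965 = -1.18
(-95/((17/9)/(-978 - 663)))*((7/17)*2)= 19642770/289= 67968.06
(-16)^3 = -4096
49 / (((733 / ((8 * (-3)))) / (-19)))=22344 / 733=30.48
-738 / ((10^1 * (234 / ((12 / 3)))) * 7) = -0.18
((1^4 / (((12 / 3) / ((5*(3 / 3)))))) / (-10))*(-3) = 3 / 8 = 0.38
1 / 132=0.01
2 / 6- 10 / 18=-2 / 9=-0.22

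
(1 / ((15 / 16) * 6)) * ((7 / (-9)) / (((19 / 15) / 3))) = -56 / 171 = -0.33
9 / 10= 0.90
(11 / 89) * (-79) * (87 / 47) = -75603 / 4183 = -18.07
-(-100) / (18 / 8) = 400 / 9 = 44.44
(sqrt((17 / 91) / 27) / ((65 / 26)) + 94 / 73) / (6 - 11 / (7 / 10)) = -329 / 2482 - sqrt(4641) / 19890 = -0.14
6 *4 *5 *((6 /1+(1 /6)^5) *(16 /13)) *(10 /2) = 358900 /81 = 4430.86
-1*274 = -274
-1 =-1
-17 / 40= -0.42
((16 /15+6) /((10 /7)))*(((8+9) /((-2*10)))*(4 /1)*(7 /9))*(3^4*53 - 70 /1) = -186441227 /3375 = -55241.85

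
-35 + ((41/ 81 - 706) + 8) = -59332/ 81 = -732.49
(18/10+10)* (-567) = -33453/5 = -6690.60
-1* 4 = -4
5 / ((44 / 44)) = 5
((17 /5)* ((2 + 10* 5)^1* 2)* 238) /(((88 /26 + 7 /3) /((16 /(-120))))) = -10940384 /5575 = -1962.40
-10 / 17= -0.59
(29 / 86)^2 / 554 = 841 / 4097384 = 0.00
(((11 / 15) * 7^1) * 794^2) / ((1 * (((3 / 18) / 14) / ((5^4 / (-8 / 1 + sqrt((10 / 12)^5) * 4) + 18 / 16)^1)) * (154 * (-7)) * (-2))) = -3024231280101 / 279790- 17731012500 * sqrt(30) / 27979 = -14279991.53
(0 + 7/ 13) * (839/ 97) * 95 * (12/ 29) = 6695220/ 36569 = 183.08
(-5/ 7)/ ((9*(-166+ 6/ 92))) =230/ 480879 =0.00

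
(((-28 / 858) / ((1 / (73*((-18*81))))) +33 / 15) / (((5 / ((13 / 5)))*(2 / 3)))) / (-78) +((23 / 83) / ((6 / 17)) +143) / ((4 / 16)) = 9620741783 / 17803500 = 540.38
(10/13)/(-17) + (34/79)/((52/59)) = 15471/34918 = 0.44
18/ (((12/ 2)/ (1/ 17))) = 3/ 17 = 0.18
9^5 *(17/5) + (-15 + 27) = 1003893/5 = 200778.60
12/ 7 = 1.71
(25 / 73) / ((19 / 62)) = 1550 / 1387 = 1.12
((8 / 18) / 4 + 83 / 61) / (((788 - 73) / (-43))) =-34744 / 392535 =-0.09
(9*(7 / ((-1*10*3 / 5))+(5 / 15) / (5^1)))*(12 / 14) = -297 / 35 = -8.49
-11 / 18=-0.61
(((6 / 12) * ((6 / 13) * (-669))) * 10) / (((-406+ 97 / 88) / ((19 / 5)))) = 745712 / 51467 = 14.49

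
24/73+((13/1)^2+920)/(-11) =-98.67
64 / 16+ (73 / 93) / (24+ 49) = 373 / 93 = 4.01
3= 3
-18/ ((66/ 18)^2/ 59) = -9558/ 121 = -78.99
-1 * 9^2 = -81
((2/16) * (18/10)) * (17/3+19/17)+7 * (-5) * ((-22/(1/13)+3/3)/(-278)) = -1623609/47260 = -34.35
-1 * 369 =-369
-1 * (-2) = 2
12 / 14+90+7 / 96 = 61105 / 672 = 90.93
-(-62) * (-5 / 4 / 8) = -155 / 16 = -9.69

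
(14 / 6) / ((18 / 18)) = 7 / 3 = 2.33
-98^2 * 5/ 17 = -48020/ 17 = -2824.71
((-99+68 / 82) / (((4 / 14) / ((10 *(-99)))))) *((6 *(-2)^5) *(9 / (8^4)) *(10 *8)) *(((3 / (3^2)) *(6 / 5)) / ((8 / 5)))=-1882794375 / 656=-2870113.38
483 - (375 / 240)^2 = 123023 / 256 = 480.56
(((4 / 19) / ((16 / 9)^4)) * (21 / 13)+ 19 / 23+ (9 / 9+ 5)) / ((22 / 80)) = 3192620495 / 127981568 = 24.95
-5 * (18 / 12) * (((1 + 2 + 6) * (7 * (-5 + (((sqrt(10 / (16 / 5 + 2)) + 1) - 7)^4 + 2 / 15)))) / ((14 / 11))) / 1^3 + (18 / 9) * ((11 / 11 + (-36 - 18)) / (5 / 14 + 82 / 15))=-262466015703 / 413374 + 21963150 * sqrt(13) / 169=-166360.43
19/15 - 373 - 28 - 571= -14561/15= -970.73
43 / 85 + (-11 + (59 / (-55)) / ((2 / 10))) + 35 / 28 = -54633 / 3740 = -14.61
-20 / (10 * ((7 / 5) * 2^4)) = -5 / 56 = -0.09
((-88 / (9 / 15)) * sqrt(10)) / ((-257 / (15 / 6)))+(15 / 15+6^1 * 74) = 1100 * sqrt(10) / 771+445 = 449.51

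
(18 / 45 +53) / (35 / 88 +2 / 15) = 70488 / 701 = 100.55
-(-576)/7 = 82.29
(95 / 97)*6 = 570 / 97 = 5.88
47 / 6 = 7.83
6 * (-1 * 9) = -54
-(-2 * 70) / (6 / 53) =3710 / 3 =1236.67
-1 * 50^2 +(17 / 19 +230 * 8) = -12523 / 19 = -659.11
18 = 18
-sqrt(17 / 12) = -sqrt(51) / 6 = -1.19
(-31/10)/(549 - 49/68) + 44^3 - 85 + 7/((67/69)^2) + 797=71885435370059/836816935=85903.42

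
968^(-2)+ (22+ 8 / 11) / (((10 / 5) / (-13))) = -138423999 / 937024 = -147.73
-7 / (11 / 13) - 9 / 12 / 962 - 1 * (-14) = 242391 / 42328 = 5.73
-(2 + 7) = -9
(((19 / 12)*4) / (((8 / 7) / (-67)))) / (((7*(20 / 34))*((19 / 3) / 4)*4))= -14.24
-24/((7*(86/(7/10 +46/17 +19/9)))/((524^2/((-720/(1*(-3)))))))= -251.63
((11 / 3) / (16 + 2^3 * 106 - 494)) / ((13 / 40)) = 44 / 1443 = 0.03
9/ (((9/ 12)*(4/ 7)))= 21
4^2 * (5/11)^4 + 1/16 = 174641/234256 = 0.75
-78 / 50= -39 / 25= -1.56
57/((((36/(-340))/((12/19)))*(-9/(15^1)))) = 1700/3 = 566.67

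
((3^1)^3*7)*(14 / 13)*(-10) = -26460 / 13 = -2035.38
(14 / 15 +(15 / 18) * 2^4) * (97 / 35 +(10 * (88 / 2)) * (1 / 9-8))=-233800778 / 4725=-49481.65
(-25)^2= 625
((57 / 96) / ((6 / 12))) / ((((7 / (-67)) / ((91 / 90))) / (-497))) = 8224853 / 1440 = 5711.70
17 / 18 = 0.94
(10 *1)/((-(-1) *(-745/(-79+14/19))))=2974/2831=1.05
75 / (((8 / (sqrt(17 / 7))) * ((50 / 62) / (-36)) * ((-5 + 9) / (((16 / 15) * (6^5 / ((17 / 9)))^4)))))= -49950402854544726.89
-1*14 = -14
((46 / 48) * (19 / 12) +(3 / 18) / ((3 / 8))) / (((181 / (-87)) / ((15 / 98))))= -81925 / 567616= -0.14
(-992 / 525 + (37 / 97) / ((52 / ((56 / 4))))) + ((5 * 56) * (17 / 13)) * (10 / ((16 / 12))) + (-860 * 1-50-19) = 1815.37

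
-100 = -100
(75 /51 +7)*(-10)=-1440 /17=-84.71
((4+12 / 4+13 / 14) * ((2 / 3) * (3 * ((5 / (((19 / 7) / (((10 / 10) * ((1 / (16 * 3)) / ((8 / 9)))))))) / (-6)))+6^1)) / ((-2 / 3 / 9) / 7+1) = 43627329 / 909568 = 47.96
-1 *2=-2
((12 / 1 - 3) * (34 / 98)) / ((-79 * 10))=-153 / 38710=-0.00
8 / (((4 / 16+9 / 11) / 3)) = 1056 / 47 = 22.47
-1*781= -781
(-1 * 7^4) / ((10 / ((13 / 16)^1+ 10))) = -415373 / 160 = -2596.08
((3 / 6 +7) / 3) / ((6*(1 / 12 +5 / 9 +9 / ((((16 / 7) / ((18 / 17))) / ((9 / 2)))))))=1020 / 47491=0.02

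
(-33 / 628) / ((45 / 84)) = -77 / 785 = -0.10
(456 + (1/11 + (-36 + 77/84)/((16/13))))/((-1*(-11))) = 903061/23232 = 38.87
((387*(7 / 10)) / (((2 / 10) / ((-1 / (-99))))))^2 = 90601 / 484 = 187.19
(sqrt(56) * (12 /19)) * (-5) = -120 * sqrt(14) /19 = -23.63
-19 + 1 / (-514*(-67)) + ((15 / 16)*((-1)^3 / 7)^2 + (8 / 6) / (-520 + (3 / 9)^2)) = -1199088120765 / 63165077584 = -18.98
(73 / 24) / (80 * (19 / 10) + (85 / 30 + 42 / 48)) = 73 / 3737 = 0.02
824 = 824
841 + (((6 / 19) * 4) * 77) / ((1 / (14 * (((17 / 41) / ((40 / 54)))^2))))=1012188652 / 798475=1267.65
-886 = -886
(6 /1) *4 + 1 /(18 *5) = 2161 /90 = 24.01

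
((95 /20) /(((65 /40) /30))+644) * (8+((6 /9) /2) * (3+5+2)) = 323408 /39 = 8292.51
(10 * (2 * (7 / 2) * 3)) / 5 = 42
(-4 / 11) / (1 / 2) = -8 / 11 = -0.73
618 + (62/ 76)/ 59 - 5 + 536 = 1149.01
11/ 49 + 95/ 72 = 5447/ 3528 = 1.54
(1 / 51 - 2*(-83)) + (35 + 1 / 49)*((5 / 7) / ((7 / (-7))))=2466601 / 17493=141.01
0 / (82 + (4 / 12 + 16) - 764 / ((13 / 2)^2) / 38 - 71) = 0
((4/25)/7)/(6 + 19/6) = 24/9625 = 0.00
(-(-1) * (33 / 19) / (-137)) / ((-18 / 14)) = 77 / 7809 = 0.01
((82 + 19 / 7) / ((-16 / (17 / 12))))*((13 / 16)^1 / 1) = -131053 / 21504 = -6.09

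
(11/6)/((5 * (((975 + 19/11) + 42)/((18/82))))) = 363/4594460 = 0.00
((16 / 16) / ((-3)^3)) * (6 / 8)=-1 / 36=-0.03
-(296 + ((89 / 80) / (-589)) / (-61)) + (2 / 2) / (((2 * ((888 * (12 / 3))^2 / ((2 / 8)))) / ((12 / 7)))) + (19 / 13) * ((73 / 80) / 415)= -16890648324781723129 / 57063614661580800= -296.00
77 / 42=11 / 6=1.83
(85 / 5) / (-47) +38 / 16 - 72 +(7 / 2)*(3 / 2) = -64.74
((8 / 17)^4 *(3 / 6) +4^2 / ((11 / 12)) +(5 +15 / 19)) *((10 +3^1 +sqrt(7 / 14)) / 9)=203086525 *sqrt(2) / 157103001 +5280249650 / 157103001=35.44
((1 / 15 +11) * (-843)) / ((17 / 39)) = -1819194 / 85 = -21402.28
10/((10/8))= 8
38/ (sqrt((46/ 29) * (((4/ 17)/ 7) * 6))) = 19 * sqrt(238119)/ 138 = 67.18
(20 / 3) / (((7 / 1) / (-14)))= -40 / 3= -13.33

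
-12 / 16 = -3 / 4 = -0.75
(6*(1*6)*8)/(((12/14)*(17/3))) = 1008/17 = 59.29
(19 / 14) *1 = 19 / 14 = 1.36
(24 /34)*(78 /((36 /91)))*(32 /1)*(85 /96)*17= 201110 /3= 67036.67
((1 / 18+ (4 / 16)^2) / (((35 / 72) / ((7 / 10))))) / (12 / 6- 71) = -17 / 6900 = -0.00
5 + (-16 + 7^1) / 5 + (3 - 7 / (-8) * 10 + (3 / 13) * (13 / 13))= 15.18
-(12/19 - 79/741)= -389/741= -0.52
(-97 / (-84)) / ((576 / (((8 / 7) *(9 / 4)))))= 97 / 18816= 0.01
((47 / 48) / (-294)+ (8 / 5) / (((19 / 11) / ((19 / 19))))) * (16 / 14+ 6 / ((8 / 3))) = 1237391 / 395136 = 3.13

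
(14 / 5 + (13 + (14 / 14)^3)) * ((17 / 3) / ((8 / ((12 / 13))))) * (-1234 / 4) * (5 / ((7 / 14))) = -440538 / 13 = -33887.54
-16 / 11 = -1.45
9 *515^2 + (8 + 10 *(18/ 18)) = 2387043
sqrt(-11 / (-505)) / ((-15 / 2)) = -2 * sqrt(5555) / 7575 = -0.02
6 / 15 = 2 / 5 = 0.40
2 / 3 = 0.67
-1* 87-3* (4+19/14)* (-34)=3216/7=459.43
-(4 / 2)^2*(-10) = 40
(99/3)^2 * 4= 4356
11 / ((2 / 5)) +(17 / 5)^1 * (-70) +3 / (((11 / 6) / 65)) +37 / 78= -44471 / 429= -103.66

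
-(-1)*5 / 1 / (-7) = -5 / 7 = -0.71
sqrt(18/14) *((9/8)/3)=9 *sqrt(7)/56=0.43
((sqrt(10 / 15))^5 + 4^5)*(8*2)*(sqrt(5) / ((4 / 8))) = 128*sqrt(5)*(sqrt(6) + 6912) / 27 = 73297.44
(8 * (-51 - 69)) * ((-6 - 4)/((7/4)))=38400/7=5485.71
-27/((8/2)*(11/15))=-405/44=-9.20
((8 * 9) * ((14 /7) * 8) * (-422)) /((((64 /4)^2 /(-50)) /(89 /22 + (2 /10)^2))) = 4267053 /11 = 387913.91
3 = 3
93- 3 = 90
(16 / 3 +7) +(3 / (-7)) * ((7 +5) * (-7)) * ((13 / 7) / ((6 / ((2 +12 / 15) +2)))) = 6911 / 105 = 65.82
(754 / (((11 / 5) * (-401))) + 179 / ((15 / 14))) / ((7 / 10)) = 21994832 / 92631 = 237.45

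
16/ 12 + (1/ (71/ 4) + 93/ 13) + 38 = 128879/ 2769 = 46.54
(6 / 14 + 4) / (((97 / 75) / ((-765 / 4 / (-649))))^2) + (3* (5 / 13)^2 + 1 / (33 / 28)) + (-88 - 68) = -34763618355895915 / 225039546587856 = -154.48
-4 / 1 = -4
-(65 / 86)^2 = -4225 / 7396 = -0.57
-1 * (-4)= 4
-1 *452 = -452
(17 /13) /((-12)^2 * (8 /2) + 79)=0.00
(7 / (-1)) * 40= -280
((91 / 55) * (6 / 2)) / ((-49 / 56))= -312 / 55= -5.67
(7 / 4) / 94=7 / 376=0.02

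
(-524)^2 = 274576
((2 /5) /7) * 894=1788 /35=51.09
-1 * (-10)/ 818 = 5/ 409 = 0.01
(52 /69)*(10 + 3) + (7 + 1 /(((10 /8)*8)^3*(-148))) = 171531931 /10212000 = 16.80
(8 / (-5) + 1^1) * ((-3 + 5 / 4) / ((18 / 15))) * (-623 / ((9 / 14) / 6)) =-30527 / 6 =-5087.83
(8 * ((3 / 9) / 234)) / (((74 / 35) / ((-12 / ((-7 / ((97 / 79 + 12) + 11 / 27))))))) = 1163360 / 9233757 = 0.13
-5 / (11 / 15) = -75 / 11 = -6.82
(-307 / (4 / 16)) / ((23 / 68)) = -3630.61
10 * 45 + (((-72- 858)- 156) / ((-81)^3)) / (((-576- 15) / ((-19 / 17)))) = 800908165928 / 1779795909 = 450.00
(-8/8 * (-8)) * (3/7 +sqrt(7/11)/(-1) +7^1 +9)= 920/7 - 8 * sqrt(77)/11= 125.05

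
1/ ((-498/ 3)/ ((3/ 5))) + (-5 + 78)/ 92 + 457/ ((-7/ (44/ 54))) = -378162047/ 7216020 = -52.41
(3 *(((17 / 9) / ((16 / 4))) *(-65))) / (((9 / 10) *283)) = -5525 / 15282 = -0.36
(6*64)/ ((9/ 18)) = 768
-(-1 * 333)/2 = 333/2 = 166.50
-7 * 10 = -70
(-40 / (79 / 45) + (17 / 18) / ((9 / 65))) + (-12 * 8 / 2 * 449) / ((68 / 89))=-6140523721 / 217566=-28223.73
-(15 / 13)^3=-3375 / 2197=-1.54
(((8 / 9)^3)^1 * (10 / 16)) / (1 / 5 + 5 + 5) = 0.04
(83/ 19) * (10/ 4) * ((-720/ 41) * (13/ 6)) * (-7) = 2265900/ 779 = 2908.73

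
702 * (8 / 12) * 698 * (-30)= -9799920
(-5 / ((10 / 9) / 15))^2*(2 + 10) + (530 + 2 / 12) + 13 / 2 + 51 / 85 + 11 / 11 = 828199 / 15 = 55213.27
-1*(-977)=977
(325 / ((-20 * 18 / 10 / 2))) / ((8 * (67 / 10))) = -1625 / 4824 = -0.34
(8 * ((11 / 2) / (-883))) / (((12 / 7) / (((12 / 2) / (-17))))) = 154 / 15011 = 0.01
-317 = -317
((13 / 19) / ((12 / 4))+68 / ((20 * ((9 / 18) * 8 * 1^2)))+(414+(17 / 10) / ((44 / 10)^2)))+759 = 323928883 / 275880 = 1174.17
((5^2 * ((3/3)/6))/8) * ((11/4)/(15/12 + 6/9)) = 275/368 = 0.75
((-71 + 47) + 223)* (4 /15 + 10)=30646 /15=2043.07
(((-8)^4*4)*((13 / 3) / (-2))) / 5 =-106496 / 15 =-7099.73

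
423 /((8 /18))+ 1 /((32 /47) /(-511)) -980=-24921 /32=-778.78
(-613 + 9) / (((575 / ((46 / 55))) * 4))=-302 / 1375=-0.22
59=59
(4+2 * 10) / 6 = 4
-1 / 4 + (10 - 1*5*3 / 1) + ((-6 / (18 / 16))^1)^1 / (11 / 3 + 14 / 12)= -737 / 116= -6.35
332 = 332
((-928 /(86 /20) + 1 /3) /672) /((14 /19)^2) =-1433531 /2427264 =-0.59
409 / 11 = 37.18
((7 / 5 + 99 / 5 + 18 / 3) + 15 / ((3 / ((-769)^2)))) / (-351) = -14784161 / 1755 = -8424.02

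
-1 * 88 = -88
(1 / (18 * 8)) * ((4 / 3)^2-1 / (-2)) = 41 / 2592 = 0.02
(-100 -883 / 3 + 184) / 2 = -631 / 6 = -105.17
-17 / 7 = -2.43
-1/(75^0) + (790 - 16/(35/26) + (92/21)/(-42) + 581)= 2994412/2205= 1358.01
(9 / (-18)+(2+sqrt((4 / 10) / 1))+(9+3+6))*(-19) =-382.52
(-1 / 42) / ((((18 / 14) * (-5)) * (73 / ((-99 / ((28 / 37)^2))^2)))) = 680320443 / 448698880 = 1.52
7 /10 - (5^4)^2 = -3906243 /10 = -390624.30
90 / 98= 45 / 49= 0.92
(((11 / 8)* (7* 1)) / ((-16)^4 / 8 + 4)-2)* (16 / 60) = -131059 / 245880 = -0.53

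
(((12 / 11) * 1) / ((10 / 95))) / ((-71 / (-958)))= 139.84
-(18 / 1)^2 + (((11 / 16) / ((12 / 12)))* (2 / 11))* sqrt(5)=-324 + sqrt(5) / 8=-323.72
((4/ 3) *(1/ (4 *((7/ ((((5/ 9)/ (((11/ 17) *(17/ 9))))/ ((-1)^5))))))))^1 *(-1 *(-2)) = -10/ 231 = -0.04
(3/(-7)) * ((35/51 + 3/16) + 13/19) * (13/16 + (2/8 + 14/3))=-6642625/1736448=-3.83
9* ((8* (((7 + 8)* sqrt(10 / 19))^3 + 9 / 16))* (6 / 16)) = 34809.41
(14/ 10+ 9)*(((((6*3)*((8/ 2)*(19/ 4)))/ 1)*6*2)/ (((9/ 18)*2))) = 213408/ 5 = 42681.60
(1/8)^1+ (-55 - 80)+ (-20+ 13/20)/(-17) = -90941/680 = -133.74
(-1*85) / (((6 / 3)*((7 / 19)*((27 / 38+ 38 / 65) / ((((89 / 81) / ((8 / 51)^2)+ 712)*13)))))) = -11300637586225 / 12898368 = -876129.26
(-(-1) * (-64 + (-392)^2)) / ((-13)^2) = 908.88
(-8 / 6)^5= -1024 / 243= -4.21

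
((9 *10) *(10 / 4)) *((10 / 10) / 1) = 225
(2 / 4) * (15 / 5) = 3 / 2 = 1.50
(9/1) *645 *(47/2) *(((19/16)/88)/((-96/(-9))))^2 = 886440915/4060086272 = 0.22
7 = 7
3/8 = 0.38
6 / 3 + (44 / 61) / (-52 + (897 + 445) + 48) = 81640 / 40809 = 2.00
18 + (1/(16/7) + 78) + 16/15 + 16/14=165727/1680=98.65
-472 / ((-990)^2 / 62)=-7316 / 245025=-0.03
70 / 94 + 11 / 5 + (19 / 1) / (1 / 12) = 54272 / 235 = 230.94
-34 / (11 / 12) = -408 / 11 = -37.09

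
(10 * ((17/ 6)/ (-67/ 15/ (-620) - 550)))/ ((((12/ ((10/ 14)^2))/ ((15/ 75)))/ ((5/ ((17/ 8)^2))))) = -6200000/ 12782217567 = -0.00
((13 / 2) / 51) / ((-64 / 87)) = -377 / 2176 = -0.17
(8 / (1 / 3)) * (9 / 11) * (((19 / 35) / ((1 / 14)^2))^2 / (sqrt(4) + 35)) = 61133184 / 10175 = 6008.18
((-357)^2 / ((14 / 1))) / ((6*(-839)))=-6069 / 3356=-1.81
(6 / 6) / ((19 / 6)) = 6 / 19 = 0.32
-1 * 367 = -367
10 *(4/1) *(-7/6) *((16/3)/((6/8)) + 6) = -16520/27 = -611.85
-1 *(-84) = 84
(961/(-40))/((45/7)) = -6727/1800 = -3.74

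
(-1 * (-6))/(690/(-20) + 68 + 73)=4/71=0.06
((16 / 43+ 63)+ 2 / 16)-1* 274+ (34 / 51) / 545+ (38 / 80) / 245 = -7251600439 / 34449450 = -210.50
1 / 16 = 0.06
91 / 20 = 4.55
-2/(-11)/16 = 1/88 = 0.01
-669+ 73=-596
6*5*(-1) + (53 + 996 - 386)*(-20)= -13290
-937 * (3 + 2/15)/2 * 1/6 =-44039/180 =-244.66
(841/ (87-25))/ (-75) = -841/ 4650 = -0.18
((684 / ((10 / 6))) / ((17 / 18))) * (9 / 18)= 18468 / 85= 217.27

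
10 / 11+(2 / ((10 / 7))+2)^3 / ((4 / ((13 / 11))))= 68869 / 5500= 12.52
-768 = -768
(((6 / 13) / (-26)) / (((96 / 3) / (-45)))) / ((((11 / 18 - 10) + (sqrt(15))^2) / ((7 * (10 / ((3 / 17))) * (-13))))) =-240975 / 10504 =-22.94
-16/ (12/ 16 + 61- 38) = -64/ 95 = -0.67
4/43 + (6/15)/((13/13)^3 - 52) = 934/10965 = 0.09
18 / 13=1.38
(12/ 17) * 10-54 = -798/ 17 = -46.94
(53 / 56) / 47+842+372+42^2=2978.02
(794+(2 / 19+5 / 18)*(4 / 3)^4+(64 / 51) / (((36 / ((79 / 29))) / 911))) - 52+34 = 5897937544 / 6828543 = 863.72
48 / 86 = 24 / 43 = 0.56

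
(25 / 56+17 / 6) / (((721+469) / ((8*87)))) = 15979 / 8330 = 1.92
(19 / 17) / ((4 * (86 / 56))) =133 / 731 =0.18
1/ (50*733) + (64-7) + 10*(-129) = -45189449/ 36650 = -1233.00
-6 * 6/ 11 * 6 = -216/ 11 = -19.64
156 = 156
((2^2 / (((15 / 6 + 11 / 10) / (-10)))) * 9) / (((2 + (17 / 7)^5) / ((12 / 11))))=-20168400 / 15988181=-1.26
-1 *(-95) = 95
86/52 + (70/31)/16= 5787/3224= 1.79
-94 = -94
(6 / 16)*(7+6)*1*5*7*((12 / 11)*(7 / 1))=28665 / 22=1302.95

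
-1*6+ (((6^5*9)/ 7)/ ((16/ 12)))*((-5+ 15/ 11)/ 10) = -210414/ 77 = -2732.65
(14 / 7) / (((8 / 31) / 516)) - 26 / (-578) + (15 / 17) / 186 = 3999.05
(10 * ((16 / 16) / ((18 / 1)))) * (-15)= -25 / 3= -8.33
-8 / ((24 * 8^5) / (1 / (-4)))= 0.00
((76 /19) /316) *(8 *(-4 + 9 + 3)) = 0.81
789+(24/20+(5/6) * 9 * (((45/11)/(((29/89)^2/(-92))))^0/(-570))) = 300271/380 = 790.19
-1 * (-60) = 60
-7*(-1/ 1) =7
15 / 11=1.36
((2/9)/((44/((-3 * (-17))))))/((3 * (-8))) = -17/1584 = -0.01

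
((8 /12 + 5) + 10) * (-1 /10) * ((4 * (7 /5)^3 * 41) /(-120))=660961 /112500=5.88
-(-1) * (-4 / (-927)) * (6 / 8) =1 / 309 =0.00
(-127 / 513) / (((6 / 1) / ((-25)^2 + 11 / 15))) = -31369 / 1215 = -25.82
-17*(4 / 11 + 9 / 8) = -2227 / 88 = -25.31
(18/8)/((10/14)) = 63/20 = 3.15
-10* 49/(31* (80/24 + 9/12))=-120/31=-3.87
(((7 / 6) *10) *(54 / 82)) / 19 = 315 / 779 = 0.40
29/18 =1.61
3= 3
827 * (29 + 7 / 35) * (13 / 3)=1569646 / 15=104643.07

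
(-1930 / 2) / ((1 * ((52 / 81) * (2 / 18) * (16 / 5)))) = -4227.67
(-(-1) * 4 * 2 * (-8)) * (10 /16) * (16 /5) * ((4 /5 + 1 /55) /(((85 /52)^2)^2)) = -8422981632 /574206875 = -14.67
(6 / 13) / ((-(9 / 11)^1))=-22 / 39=-0.56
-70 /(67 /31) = -2170 /67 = -32.39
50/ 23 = 2.17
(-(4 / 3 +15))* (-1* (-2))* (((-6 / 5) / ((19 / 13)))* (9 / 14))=1638 / 95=17.24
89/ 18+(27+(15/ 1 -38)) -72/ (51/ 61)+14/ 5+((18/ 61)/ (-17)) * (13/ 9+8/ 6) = -6945751/ 93330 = -74.42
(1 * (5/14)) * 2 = 5/7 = 0.71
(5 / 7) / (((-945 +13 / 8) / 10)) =-400 / 52829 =-0.01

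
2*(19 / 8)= 19 / 4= 4.75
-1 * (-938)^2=-879844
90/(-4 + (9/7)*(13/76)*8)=-5985/149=-40.17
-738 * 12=-8856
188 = 188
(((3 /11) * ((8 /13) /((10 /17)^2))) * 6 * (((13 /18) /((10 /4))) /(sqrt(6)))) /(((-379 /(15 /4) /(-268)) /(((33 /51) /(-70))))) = -1139 * sqrt(6) /331625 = -0.01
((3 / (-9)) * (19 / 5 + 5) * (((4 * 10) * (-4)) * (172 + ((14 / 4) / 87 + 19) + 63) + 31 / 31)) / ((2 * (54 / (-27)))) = -38897683 / 1305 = -29806.65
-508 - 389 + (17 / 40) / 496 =-17796463 / 19840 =-897.00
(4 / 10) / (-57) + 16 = 15.99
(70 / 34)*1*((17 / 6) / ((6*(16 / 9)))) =35 / 64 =0.55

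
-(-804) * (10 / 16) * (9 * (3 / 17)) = 27135 / 34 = 798.09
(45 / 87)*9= 135 / 29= 4.66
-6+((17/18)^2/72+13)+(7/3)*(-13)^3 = -119423519/23328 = -5119.32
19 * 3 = 57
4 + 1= 5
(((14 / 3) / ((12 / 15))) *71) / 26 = 2485 / 156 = 15.93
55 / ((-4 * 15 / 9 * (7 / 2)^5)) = -264 / 16807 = -0.02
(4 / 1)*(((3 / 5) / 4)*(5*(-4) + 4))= -48 / 5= -9.60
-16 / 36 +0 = -4 / 9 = -0.44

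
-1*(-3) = 3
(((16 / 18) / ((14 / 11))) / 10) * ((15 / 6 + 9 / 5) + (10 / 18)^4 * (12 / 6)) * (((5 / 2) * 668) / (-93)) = -154634986 / 27457785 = -5.63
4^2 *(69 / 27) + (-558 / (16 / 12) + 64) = -5645 / 18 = -313.61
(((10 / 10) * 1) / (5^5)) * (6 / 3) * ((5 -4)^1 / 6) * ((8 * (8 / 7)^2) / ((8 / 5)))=64 / 91875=0.00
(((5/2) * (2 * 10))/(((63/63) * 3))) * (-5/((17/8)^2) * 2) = -32000/867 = -36.91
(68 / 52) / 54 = 17 / 702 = 0.02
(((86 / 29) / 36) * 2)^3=79507 / 17779581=0.00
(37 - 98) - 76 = -137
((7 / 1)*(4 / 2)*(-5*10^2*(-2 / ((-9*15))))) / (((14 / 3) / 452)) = -90400 / 9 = -10044.44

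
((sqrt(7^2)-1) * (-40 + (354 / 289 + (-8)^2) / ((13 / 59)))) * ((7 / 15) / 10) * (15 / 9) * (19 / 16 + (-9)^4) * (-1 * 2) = -5438006035 / 3468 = -1568052.49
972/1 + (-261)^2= 69093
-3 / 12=-1 / 4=-0.25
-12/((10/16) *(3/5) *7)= -32/7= -4.57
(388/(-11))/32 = -97/88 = -1.10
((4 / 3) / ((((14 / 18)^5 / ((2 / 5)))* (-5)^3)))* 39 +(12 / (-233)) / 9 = -4334643604 / 7342558125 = -0.59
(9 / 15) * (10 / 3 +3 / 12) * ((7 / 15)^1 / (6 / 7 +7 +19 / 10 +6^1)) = 2107 / 33090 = 0.06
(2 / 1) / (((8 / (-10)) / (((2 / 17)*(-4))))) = 20 / 17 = 1.18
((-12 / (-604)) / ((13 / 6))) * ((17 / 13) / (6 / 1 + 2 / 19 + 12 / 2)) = 2907 / 2934685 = 0.00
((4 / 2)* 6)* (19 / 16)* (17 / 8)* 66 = 31977 / 16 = 1998.56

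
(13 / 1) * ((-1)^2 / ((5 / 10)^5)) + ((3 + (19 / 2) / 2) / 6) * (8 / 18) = 22495 / 54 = 416.57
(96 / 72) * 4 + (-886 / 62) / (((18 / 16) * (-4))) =2374 / 279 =8.51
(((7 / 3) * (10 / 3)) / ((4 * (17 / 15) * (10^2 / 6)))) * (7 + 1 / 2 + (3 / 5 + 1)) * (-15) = -14.05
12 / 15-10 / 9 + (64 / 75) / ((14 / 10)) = 94 / 315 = 0.30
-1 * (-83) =83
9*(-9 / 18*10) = -45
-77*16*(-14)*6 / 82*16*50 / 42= 985600 / 41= 24039.02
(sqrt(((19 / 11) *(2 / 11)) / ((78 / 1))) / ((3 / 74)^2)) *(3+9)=21904 *sqrt(741) / 1287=463.29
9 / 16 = 0.56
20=20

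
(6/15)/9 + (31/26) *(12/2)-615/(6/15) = -1790453/1170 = -1530.30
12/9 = 4/3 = 1.33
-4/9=-0.44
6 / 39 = 2 / 13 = 0.15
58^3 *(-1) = -195112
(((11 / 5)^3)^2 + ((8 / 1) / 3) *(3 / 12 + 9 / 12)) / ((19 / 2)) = 10879366 / 890625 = 12.22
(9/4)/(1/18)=81/2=40.50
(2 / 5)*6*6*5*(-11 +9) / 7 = -20.57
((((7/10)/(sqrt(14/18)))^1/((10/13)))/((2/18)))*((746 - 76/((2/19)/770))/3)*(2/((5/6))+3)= -9280543.39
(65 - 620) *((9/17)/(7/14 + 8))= -34.57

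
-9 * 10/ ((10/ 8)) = -72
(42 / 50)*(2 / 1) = 42 / 25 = 1.68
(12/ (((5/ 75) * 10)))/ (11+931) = 3/ 157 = 0.02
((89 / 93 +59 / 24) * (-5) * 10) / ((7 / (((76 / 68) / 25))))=-2299 / 2108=-1.09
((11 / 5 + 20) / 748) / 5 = 111 / 18700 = 0.01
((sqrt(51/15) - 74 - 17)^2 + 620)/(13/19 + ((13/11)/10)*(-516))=-9305098/63011 + 2926*sqrt(85)/4847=-142.11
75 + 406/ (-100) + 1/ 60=70.96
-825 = -825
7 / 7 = 1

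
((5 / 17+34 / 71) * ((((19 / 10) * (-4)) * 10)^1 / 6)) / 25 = -11818 / 30175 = -0.39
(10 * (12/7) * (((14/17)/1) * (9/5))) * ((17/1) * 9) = 3888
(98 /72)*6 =49 /6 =8.17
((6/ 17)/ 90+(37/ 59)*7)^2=19.31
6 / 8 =3 / 4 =0.75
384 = 384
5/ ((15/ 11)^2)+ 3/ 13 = 1708/ 585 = 2.92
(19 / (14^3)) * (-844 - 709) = -29507 / 2744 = -10.75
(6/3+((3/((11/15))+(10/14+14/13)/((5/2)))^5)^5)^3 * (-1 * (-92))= 127940243852127708017674400000000000000000000000000000.00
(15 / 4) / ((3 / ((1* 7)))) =35 / 4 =8.75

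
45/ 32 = 1.41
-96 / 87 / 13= -32 / 377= -0.08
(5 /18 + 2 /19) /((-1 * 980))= -131 /335160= -0.00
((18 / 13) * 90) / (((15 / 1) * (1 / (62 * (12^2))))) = 964224 / 13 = 74171.08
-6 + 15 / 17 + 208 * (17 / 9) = 59329 / 153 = 387.77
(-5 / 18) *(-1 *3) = 5 / 6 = 0.83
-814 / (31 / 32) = -26048 / 31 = -840.26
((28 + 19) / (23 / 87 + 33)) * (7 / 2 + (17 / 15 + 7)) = 475687 / 28940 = 16.44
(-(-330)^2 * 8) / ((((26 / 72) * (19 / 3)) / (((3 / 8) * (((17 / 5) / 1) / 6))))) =-19994040 / 247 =-80947.53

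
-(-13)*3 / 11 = 39 / 11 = 3.55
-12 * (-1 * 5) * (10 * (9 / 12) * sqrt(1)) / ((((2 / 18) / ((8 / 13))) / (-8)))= -259200 / 13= -19938.46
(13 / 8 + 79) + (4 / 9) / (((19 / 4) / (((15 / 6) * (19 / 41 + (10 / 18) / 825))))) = 1344870599 / 16658136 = 80.73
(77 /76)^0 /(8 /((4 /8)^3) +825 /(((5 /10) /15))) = 0.00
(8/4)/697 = 2/697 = 0.00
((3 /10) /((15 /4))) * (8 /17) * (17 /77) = 16 /1925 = 0.01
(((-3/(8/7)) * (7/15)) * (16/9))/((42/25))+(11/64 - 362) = -627479/1728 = -363.12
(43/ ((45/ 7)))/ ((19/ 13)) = 4.58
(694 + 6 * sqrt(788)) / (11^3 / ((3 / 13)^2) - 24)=108 * sqrt(197) / 224723 + 6246 / 224723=0.03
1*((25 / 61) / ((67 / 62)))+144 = 590078 / 4087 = 144.38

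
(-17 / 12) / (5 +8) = -17 / 156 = -0.11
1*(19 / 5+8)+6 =17.80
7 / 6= 1.17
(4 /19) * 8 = 32 /19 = 1.68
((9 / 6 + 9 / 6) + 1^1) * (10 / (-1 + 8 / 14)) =-280 / 3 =-93.33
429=429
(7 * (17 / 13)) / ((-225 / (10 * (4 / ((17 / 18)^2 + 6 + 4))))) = -34272 / 229385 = -0.15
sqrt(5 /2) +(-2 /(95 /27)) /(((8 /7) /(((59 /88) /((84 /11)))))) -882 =-10725651 /12160 +sqrt(10) /2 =-880.46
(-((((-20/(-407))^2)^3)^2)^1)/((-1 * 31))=4096000000000000/640463824709344578007208171901631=0.00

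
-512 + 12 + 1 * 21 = -479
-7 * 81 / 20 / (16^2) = -0.11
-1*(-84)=84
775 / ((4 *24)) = 775 / 96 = 8.07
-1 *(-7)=7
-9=-9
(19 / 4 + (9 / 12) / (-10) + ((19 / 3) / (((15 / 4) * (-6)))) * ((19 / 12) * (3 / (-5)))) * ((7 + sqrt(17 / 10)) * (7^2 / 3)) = 1307761 * sqrt(170) / 162000 + 9154327 / 16200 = 670.34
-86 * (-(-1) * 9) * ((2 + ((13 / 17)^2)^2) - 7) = 301120056 / 83521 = 3605.32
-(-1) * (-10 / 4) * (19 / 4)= -95 / 8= -11.88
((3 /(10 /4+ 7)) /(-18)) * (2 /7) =-2 /399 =-0.01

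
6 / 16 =3 / 8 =0.38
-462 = -462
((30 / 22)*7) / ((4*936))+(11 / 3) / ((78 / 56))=108521 / 41184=2.64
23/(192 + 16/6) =69/584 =0.12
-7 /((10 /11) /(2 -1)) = -77 /10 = -7.70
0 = 0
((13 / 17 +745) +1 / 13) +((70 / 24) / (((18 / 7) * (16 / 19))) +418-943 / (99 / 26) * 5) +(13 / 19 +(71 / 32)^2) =-86183418905 / 1277033472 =-67.49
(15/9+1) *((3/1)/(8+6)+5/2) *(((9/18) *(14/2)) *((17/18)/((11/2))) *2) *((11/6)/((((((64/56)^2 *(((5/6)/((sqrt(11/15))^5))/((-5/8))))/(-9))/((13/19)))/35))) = 9172163 *sqrt(165)/129600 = 909.09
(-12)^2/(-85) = -1.69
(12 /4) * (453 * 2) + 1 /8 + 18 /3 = 21793 /8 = 2724.12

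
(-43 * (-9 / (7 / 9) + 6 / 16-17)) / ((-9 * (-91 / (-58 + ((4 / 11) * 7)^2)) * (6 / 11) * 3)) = -70544983 / 1513512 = -46.61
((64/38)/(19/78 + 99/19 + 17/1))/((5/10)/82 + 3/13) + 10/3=184013266/50414655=3.65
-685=-685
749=749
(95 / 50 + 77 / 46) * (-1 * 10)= -822 / 23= -35.74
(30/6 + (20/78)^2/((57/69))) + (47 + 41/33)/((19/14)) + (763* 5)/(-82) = -153736133/26066898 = -5.90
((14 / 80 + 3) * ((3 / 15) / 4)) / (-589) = -127 / 471200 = -0.00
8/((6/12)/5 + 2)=3.81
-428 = -428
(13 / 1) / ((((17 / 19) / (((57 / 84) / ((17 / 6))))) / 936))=6588972 / 2023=3257.03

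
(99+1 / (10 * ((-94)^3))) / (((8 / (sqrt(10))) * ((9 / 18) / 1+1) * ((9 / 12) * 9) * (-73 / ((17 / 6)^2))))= -237638387951 * sqrt(10) / 1768047549120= -0.43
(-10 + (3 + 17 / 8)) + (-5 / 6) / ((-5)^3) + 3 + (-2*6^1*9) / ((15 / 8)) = -35681 / 600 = -59.47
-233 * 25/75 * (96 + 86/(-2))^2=-654497/3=-218165.67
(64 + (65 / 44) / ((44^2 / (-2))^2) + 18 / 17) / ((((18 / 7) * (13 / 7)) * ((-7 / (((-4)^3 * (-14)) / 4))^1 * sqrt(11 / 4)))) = -2234367515009 * sqrt(11) / 28189078632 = -262.89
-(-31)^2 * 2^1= -1922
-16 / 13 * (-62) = 992 / 13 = 76.31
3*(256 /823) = 768 /823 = 0.93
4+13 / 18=85 / 18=4.72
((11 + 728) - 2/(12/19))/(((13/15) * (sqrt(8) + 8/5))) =191.72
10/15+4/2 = 8/3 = 2.67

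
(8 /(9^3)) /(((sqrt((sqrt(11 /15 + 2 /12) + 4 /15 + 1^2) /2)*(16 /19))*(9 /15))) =95*sqrt(15) /(2187*sqrt(9*sqrt(10) + 38)) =0.02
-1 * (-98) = 98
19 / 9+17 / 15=146 / 45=3.24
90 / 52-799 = -20729 / 26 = -797.27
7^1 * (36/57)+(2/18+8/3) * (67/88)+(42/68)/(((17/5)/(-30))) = 1.09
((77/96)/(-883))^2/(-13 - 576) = -5929/4232326542336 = -0.00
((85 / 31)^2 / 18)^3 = 377149515625 / 5175921467592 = 0.07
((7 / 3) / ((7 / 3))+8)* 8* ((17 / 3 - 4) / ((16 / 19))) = 285 / 2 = 142.50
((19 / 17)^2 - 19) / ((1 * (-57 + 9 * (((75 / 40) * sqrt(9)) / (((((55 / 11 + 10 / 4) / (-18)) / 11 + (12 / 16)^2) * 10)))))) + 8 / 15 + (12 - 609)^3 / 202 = -504082809359279 / 478553655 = -1053346.48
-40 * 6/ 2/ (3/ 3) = -120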